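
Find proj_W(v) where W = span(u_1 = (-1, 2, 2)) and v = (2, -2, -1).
proj_W(v) = (8/9, -16/9, -16/9)

Set up U = [u_1 | ... | u_1] ∈ R^(3×1). The projector onto W = col(U) is P = U (U^T U)^(-1) U^T.
Compute U^T U =
  [9],
and U^T v = (-8).
Solve U^T U · c = U^T v for the coefficients: c = (-8/9). The projection is proj_W(v) = U c.
Check: (v - proj_W(v)) · u_1 = 0  (should be 0).
Result: proj_W(v) = (8/9, -16/9, -16/9).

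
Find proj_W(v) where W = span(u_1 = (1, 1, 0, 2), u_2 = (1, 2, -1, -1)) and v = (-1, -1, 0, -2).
proj_W(v) = (-1, -1, 0, -2)

Set up U = [u_1 | ... | u_2] ∈ R^(4×2). The projector onto W = col(U) is P = U (U^T U)^(-1) U^T.
Compute U^T U =
  [6, 1]
  [1, 7],
and U^T v = (-6, -1).
Solve U^T U · c = U^T v for the coefficients: c = (-1, 0). The projection is proj_W(v) = U c.
Check: (v - proj_W(v)) · u_1 = 0  (should be 0).
Check: (v - proj_W(v)) · u_2 = 0  (should be 0).
Result: proj_W(v) = (-1, -1, 0, -2).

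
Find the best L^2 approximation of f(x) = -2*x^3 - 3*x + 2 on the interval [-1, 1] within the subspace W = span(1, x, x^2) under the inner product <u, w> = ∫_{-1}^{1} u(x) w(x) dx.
g(x) = 2 - 21*x/5

The best approximation g ∈ W is the orthogonal projection of f onto W. Writing g = a_0 + a_1 x + a_2 x^2, the coefficients solve the normal equations G · a = b where
  G_{ij} = <φ_i, φ_j> and b_i = <f, φ_i>, with φ_0 = 1, φ_1 = x, φ_2 = x^2.
G =
  [2, 0, 2/3]
  [0, 2/3, 0]
  [2/3, 0, 2/5],
b = (4, -14/5, 4/3).
Solving gives a_0 = 2, a_1 = -21/5, a_2 = 0, so
  g(x) = 2 - 21*x/5.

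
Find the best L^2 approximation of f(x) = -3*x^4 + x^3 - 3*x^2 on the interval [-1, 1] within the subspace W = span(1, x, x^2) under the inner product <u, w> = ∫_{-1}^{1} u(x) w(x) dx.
g(x) = -39*x^2/7 + 3*x/5 + 9/35

The best approximation g ∈ W is the orthogonal projection of f onto W. Writing g = a_0 + a_1 x + a_2 x^2, the coefficients solve the normal equations G · a = b where
  G_{ij} = <φ_i, φ_j> and b_i = <f, φ_i>, with φ_0 = 1, φ_1 = x, φ_2 = x^2.
G =
  [2, 0, 2/3]
  [0, 2/3, 0]
  [2/3, 0, 2/5],
b = (-16/5, 2/5, -72/35).
Solving gives a_0 = 9/35, a_1 = 3/5, a_2 = -39/7, so
  g(x) = -39*x^2/7 + 3*x/5 + 9/35.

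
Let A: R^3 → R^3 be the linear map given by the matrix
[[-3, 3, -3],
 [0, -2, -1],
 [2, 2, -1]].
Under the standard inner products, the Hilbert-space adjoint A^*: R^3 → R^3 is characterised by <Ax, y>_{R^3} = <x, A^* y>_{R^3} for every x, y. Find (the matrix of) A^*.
A^* = A^T =
[[-3, 0, 2],
 [3, -2, 2],
 [-3, -1, -1]]

For real matrices with standard dot products, the defining identity <Ax, y> = <x, A^* y> gives (Ax)^T y = x^T (A^*) y, i.e. x^T A^T y = x^T (A^*) y. Since this holds for all x, y, we must have A^* = A^T. Therefore
A^* =
[[-3, 0, 2],
 [3, -2, 2],
 [-3, -1, -1]].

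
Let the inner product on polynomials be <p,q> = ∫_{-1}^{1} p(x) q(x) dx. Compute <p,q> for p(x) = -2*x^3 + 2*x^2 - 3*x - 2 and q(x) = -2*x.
<p,q> = 28/5

Expand the product: p(x)·q(x) = 4*x^4 - 4*x^3 + 6*x^2 + 4*x.
∫_{-1}^{1} of each monomial x^k gives [2/(k+1) if k even, 0 if k odd]. Integrating term-by-term (or equivalently evaluating the antiderivative F(x) = 4*x^5/5 - x^4 + 2*x^3 + 2*x^2 at the endpoints):
  F(1) − F(−1) = 19/5 − (-9/5) = 28/5.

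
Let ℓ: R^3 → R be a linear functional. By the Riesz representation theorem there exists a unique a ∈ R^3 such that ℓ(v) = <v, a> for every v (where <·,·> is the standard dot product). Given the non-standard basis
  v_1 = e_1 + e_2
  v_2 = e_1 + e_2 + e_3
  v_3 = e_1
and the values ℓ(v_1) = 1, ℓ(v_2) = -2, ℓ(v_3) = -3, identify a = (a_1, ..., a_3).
a = (-3, 4, -3)

Write a = (a_1, ..., a_3) in the standard basis. For each basis vector v_i, ℓ(v_i) = <v_i, a> is a linear equation in the a_j's. Collect the n equations into a matrix system V a = ℓ, where row i of V is v_i (expressed in the standard basis). Since V is invertible (lower-triangular with 1s on the diagonal, up to permutation), solve by back-substitution:
  V =
[[1, 1, 0],
 [1, 1, 1],
 [1, 0, 0]]
  V a = (1, -2, -3)
Solving gives a = (-3, 4, -3).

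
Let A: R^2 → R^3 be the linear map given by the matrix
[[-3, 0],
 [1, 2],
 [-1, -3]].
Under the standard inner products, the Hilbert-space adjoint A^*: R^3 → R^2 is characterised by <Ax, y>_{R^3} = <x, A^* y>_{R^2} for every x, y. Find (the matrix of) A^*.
A^* = A^T =
[[-3, 1, -1],
 [0, 2, -3]]

For real matrices with standard dot products, the defining identity <Ax, y> = <x, A^* y> gives (Ax)^T y = x^T (A^*) y, i.e. x^T A^T y = x^T (A^*) y. Since this holds for all x, y, we must have A^* = A^T. Therefore
A^* =
[[-3, 1, -1],
 [0, 2, -3]].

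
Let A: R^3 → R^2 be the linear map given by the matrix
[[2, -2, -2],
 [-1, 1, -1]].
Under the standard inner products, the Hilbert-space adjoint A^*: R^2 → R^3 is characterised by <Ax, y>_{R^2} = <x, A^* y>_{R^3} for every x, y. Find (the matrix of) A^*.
A^* = A^T =
[[2, -1],
 [-2, 1],
 [-2, -1]]

For real matrices with standard dot products, the defining identity <Ax, y> = <x, A^* y> gives (Ax)^T y = x^T (A^*) y, i.e. x^T A^T y = x^T (A^*) y. Since this holds for all x, y, we must have A^* = A^T. Therefore
A^* =
[[2, -1],
 [-2, 1],
 [-2, -1]].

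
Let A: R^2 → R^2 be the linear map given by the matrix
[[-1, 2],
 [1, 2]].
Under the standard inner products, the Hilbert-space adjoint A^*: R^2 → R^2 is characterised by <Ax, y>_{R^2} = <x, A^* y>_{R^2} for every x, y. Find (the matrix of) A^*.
A^* = A^T =
[[-1, 1],
 [2, 2]]

For real matrices with standard dot products, the defining identity <Ax, y> = <x, A^* y> gives (Ax)^T y = x^T (A^*) y, i.e. x^T A^T y = x^T (A^*) y. Since this holds for all x, y, we must have A^* = A^T. Therefore
A^* =
[[-1, 1],
 [2, 2]].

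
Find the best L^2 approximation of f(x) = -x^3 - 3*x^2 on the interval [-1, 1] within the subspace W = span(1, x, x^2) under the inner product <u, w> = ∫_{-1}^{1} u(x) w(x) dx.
g(x) = -3*x^2 - 3*x/5

The best approximation g ∈ W is the orthogonal projection of f onto W. Writing g = a_0 + a_1 x + a_2 x^2, the coefficients solve the normal equations G · a = b where
  G_{ij} = <φ_i, φ_j> and b_i = <f, φ_i>, with φ_0 = 1, φ_1 = x, φ_2 = x^2.
G =
  [2, 0, 2/3]
  [0, 2/3, 0]
  [2/3, 0, 2/5],
b = (-2, -2/5, -6/5).
Solving gives a_0 = 0, a_1 = -3/5, a_2 = -3, so
  g(x) = -3*x^2 - 3*x/5.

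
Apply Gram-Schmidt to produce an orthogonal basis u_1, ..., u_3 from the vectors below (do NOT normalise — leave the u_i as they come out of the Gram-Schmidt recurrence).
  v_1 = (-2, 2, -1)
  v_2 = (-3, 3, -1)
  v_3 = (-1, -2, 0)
Orthogonal basis:
  u_1 = (-2, 2, -1)
  u_2 = (-1/9, 1/9, 4/9)
  u_3 = (-3/2, -3/2, 0)

Apply the Gram-Schmidt recurrence
  u_1 = v_1
  u_i = v_i − Σ_{j<i} ((v_i · u_j) / (u_j · u_j)) · u_j.

Step by step this gives:
  u_1 = (-2, 2, -1)
  u_2 = (-1/9, 1/9, 4/9)
  u_3 = (-3/2, -3/2, 0)

Orthogonality check:
  u_2 · u_1 = 0 (should be 0)
  u_3 · u_1 = 0 (should be 0)
  u_3 · u_2 = 0 (should be 0)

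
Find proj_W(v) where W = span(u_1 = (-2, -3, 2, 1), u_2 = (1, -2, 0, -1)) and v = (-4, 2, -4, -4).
proj_W(v) = (6/11, 76/33, -32/33, -2/33)

Set up U = [u_1 | ... | u_2] ∈ R^(4×2). The projector onto W = col(U) is P = U (U^T U)^(-1) U^T.
Compute U^T U =
  [18, 3]
  [3, 6],
and U^T v = (-10, -4).
Solve U^T U · c = U^T v for the coefficients: c = (-16/33, -14/33). The projection is proj_W(v) = U c.
Check: (v - proj_W(v)) · u_1 = 0  (should be 0).
Check: (v - proj_W(v)) · u_2 = 0  (should be 0).
Result: proj_W(v) = (6/11, 76/33, -32/33, -2/33).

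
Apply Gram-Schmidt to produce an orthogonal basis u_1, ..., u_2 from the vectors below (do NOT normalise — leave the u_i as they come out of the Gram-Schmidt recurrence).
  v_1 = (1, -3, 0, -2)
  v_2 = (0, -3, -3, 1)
Orthogonal basis:
  u_1 = (1, -3, 0, -2)
  u_2 = (-1/2, -3/2, -3, 2)

Apply the Gram-Schmidt recurrence
  u_1 = v_1
  u_i = v_i − Σ_{j<i} ((v_i · u_j) / (u_j · u_j)) · u_j.

Step by step this gives:
  u_1 = (1, -3, 0, -2)
  u_2 = (-1/2, -3/2, -3, 2)

Orthogonality check:
  u_2 · u_1 = 0 (should be 0)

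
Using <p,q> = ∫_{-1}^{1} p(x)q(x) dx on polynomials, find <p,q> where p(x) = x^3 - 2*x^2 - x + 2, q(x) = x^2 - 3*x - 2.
<p,q> = -4

Expand the product: p(x)·q(x) = x^5 - 5*x^4 + 3*x^3 + 9*x^2 - 4*x - 4.
∫_{-1}^{1} of each monomial x^k gives [2/(k+1) if k even, 0 if k odd]. Integrating term-by-term (or equivalently evaluating the antiderivative F(x) = x^6/6 - x^5 + 3*x^4/4 + 3*x^3 - 2*x^2 - 4*x at the endpoints):
  F(1) − F(−1) = -37/12 − (11/12) = -4.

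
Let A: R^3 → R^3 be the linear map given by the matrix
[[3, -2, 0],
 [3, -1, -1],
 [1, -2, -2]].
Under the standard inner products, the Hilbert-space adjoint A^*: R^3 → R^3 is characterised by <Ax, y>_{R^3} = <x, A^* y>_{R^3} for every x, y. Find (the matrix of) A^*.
A^* = A^T =
[[3, 3, 1],
 [-2, -1, -2],
 [0, -1, -2]]

For real matrices with standard dot products, the defining identity <Ax, y> = <x, A^* y> gives (Ax)^T y = x^T (A^*) y, i.e. x^T A^T y = x^T (A^*) y. Since this holds for all x, y, we must have A^* = A^T. Therefore
A^* =
[[3, 3, 1],
 [-2, -1, -2],
 [0, -1, -2]].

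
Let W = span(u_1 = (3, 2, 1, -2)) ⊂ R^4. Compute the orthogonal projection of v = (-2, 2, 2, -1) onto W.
proj_W(v) = (1/3, 2/9, 1/9, -2/9)

Set up U = [u_1 | ... | u_1] ∈ R^(4×1). The projector onto W = col(U) is P = U (U^T U)^(-1) U^T.
Compute U^T U =
  [18],
and U^T v = (2).
Solve U^T U · c = U^T v for the coefficients: c = (1/9). The projection is proj_W(v) = U c.
Check: (v - proj_W(v)) · u_1 = 0  (should be 0).
Result: proj_W(v) = (1/3, 2/9, 1/9, -2/9).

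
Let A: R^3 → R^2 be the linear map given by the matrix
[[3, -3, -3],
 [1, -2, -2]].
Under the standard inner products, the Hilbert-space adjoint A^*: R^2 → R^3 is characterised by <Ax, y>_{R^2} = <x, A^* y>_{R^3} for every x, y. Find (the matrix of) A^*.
A^* = A^T =
[[3, 1],
 [-3, -2],
 [-3, -2]]

For real matrices with standard dot products, the defining identity <Ax, y> = <x, A^* y> gives (Ax)^T y = x^T (A^*) y, i.e. x^T A^T y = x^T (A^*) y. Since this holds for all x, y, we must have A^* = A^T. Therefore
A^* =
[[3, 1],
 [-3, -2],
 [-3, -2]].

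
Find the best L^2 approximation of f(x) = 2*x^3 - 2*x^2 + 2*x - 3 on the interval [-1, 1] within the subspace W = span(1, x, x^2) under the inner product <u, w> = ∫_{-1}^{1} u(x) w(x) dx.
g(x) = -2*x^2 + 16*x/5 - 3

The best approximation g ∈ W is the orthogonal projection of f onto W. Writing g = a_0 + a_1 x + a_2 x^2, the coefficients solve the normal equations G · a = b where
  G_{ij} = <φ_i, φ_j> and b_i = <f, φ_i>, with φ_0 = 1, φ_1 = x, φ_2 = x^2.
G =
  [2, 0, 2/3]
  [0, 2/3, 0]
  [2/3, 0, 2/5],
b = (-22/3, 32/15, -14/5).
Solving gives a_0 = -3, a_1 = 16/5, a_2 = -2, so
  g(x) = -2*x^2 + 16*x/5 - 3.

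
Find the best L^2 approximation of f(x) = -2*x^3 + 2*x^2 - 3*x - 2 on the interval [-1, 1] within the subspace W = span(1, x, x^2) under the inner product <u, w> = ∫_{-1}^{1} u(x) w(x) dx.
g(x) = 2*x^2 - 21*x/5 - 2

The best approximation g ∈ W is the orthogonal projection of f onto W. Writing g = a_0 + a_1 x + a_2 x^2, the coefficients solve the normal equations G · a = b where
  G_{ij} = <φ_i, φ_j> and b_i = <f, φ_i>, with φ_0 = 1, φ_1 = x, φ_2 = x^2.
G =
  [2, 0, 2/3]
  [0, 2/3, 0]
  [2/3, 0, 2/5],
b = (-8/3, -14/5, -8/15).
Solving gives a_0 = -2, a_1 = -21/5, a_2 = 2, so
  g(x) = 2*x^2 - 21*x/5 - 2.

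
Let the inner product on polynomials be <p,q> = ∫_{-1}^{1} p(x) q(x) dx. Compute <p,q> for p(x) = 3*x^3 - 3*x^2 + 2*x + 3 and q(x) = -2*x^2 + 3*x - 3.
<p,q> = -6

Expand the product: p(x)·q(x) = -6*x^5 + 15*x^4 - 22*x^3 + 9*x^2 + 3*x - 9.
∫_{-1}^{1} of each monomial x^k gives [2/(k+1) if k even, 0 if k odd]. Integrating term-by-term (or equivalently evaluating the antiderivative F(x) = -x^6 + 3*x^5 - 11*x^4/2 + 3*x^3 + 3*x^2/2 - 9*x at the endpoints):
  F(1) − F(−1) = -8 − (-2) = -6.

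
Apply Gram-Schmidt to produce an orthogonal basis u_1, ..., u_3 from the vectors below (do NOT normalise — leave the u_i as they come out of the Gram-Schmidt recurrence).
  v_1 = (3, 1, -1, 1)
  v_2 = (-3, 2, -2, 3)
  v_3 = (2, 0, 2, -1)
Orthogonal basis:
  u_1 = (3, 1, -1, 1)
  u_2 = (-5/2, 13/6, -13/6, 19/6)
  u_3 = (5/154, 62/77, 92/77, 45/154)

Apply the Gram-Schmidt recurrence
  u_1 = v_1
  u_i = v_i − Σ_{j<i} ((v_i · u_j) / (u_j · u_j)) · u_j.

Step by step this gives:
  u_1 = (3, 1, -1, 1)
  u_2 = (-5/2, 13/6, -13/6, 19/6)
  u_3 = (5/154, 62/77, 92/77, 45/154)

Orthogonality check:
  u_2 · u_1 = 0 (should be 0)
  u_3 · u_1 = 0 (should be 0)
  u_3 · u_2 = 0 (should be 0)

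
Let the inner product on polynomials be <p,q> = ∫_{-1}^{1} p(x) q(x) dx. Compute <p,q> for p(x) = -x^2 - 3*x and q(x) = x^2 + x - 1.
<p,q> = -26/15

Expand the product: p(x)·q(x) = -x^4 - 4*x^3 - 2*x^2 + 3*x.
∫_{-1}^{1} of each monomial x^k gives [2/(k+1) if k even, 0 if k odd]. Integrating term-by-term (or equivalently evaluating the antiderivative F(x) = -x^5/5 - x^4 - 2*x^3/3 + 3*x^2/2 at the endpoints):
  F(1) − F(−1) = -11/30 − (41/30) = -26/15.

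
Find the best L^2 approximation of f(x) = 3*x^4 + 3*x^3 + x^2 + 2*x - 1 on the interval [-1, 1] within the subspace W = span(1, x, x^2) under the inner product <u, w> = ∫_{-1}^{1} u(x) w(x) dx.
g(x) = 25*x^2/7 + 19*x/5 - 44/35

The best approximation g ∈ W is the orthogonal projection of f onto W. Writing g = a_0 + a_1 x + a_2 x^2, the coefficients solve the normal equations G · a = b where
  G_{ij} = <φ_i, φ_j> and b_i = <f, φ_i>, with φ_0 = 1, φ_1 = x, φ_2 = x^2.
G =
  [2, 0, 2/3]
  [0, 2/3, 0]
  [2/3, 0, 2/5],
b = (-2/15, 38/15, 62/105).
Solving gives a_0 = -44/35, a_1 = 19/5, a_2 = 25/7, so
  g(x) = 25*x^2/7 + 19*x/5 - 44/35.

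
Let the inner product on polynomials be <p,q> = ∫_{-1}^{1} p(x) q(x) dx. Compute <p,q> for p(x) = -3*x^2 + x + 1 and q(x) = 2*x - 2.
<p,q> = 4/3

Expand the product: p(x)·q(x) = -6*x^3 + 8*x^2 - 2.
∫_{-1}^{1} of each monomial x^k gives [2/(k+1) if k even, 0 if k odd]. Integrating term-by-term (or equivalently evaluating the antiderivative F(x) = -3*x^4/2 + 8*x^3/3 - 2*x at the endpoints):
  F(1) − F(−1) = -5/6 − (-13/6) = 4/3.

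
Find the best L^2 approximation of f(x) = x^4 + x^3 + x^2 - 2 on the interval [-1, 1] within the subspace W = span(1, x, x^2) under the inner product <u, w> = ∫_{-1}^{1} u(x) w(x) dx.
g(x) = 13*x^2/7 + 3*x/5 - 73/35

The best approximation g ∈ W is the orthogonal projection of f onto W. Writing g = a_0 + a_1 x + a_2 x^2, the coefficients solve the normal equations G · a = b where
  G_{ij} = <φ_i, φ_j> and b_i = <f, φ_i>, with φ_0 = 1, φ_1 = x, φ_2 = x^2.
G =
  [2, 0, 2/3]
  [0, 2/3, 0]
  [2/3, 0, 2/5],
b = (-44/15, 2/5, -68/105).
Solving gives a_0 = -73/35, a_1 = 3/5, a_2 = 13/7, so
  g(x) = 13*x^2/7 + 3*x/5 - 73/35.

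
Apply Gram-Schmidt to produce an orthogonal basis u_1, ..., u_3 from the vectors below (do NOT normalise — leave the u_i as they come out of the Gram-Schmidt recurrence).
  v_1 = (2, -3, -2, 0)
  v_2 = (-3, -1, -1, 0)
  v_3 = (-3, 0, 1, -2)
Orthogonal basis:
  u_1 = (2, -3, -2, 0)
  u_2 = (-49/17, -20/17, -19/17, 0)
  u_3 = (-7/93, -56/93, 77/93, -2)

Apply the Gram-Schmidt recurrence
  u_1 = v_1
  u_i = v_i − Σ_{j<i} ((v_i · u_j) / (u_j · u_j)) · u_j.

Step by step this gives:
  u_1 = (2, -3, -2, 0)
  u_2 = (-49/17, -20/17, -19/17, 0)
  u_3 = (-7/93, -56/93, 77/93, -2)

Orthogonality check:
  u_2 · u_1 = 0 (should be 0)
  u_3 · u_1 = 0 (should be 0)
  u_3 · u_2 = 0 (should be 0)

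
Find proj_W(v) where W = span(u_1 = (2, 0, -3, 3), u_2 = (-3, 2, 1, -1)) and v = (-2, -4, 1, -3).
proj_W(v) = (2/31, -148/93, 250/93, -250/93)

Set up U = [u_1 | ... | u_2] ∈ R^(4×2). The projector onto W = col(U) is P = U (U^T U)^(-1) U^T.
Compute U^T U =
  [22, -12]
  [-12, 15],
and U^T v = (-16, 2).
Solve U^T U · c = U^T v for the coefficients: c = (-36/31, -74/93). The projection is proj_W(v) = U c.
Check: (v - proj_W(v)) · u_1 = 0  (should be 0).
Check: (v - proj_W(v)) · u_2 = 0  (should be 0).
Result: proj_W(v) = (2/31, -148/93, 250/93, -250/93).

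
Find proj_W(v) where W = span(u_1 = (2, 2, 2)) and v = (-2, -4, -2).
proj_W(v) = (-8/3, -8/3, -8/3)

Set up U = [u_1 | ... | u_1] ∈ R^(3×1). The projector onto W = col(U) is P = U (U^T U)^(-1) U^T.
Compute U^T U =
  [12],
and U^T v = (-16).
Solve U^T U · c = U^T v for the coefficients: c = (-4/3). The projection is proj_W(v) = U c.
Check: (v - proj_W(v)) · u_1 = 0  (should be 0).
Result: proj_W(v) = (-8/3, -8/3, -8/3).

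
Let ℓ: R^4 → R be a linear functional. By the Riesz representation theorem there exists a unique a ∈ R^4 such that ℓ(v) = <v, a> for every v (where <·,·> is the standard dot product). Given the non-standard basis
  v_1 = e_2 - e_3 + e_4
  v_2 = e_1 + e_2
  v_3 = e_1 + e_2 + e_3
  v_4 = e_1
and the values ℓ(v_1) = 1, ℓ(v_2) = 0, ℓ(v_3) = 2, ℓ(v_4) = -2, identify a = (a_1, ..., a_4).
a = (-2, 2, 2, 1)

Write a = (a_1, ..., a_4) in the standard basis. For each basis vector v_i, ℓ(v_i) = <v_i, a> is a linear equation in the a_j's. Collect the n equations into a matrix system V a = ℓ, where row i of V is v_i (expressed in the standard basis). Since V is invertible (lower-triangular with 1s on the diagonal, up to permutation), solve by back-substitution:
  V =
[[0, 1, -1, 1],
 [1, 1, 0, 0],
 [1, 1, 1, 0],
 [1, 0, 0, 0]]
  V a = (1, 0, 2, -2)
Solving gives a = (-2, 2, 2, 1).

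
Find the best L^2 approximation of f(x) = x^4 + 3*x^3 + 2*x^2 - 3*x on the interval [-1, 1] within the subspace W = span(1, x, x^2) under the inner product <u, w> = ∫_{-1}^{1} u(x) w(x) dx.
g(x) = 20*x^2/7 - 6*x/5 - 3/35

The best approximation g ∈ W is the orthogonal projection of f onto W. Writing g = a_0 + a_1 x + a_2 x^2, the coefficients solve the normal equations G · a = b where
  G_{ij} = <φ_i, φ_j> and b_i = <f, φ_i>, with φ_0 = 1, φ_1 = x, φ_2 = x^2.
G =
  [2, 0, 2/3]
  [0, 2/3, 0]
  [2/3, 0, 2/5],
b = (26/15, -4/5, 38/35).
Solving gives a_0 = -3/35, a_1 = -6/5, a_2 = 20/7, so
  g(x) = 20*x^2/7 - 6*x/5 - 3/35.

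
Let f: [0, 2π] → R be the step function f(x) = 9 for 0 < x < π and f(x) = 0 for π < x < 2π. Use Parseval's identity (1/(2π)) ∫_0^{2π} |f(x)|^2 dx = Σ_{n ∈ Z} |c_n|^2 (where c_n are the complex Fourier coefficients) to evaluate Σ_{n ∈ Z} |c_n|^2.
Σ |c_n|^2 = 81/2

Parseval equates the L^2 energy of f (normalised by 1/(2π)) with the ℓ^2 sum of its Fourier coefficients: (1/(2π)) ∫_0^{2π} |f|^2 = Σ |c_n|^2.
Compute the left side: (1/(2π)) [∫_0^π 9^2 dx + ∫_π^{2π} 0^2 dx] = (1/(2π)) · (81π + 0π) = (81 + 0)/2 = 81/2.
So Σ_{n ∈ Z} |c_n|^2 = 81/2.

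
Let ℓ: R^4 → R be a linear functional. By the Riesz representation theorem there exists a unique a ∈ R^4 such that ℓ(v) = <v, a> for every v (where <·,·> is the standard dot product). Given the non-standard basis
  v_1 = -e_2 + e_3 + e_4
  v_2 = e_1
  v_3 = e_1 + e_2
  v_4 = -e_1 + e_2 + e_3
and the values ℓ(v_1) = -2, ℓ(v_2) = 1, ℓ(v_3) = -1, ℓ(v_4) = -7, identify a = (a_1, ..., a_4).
a = (1, -2, -4, 0)

Write a = (a_1, ..., a_4) in the standard basis. For each basis vector v_i, ℓ(v_i) = <v_i, a> is a linear equation in the a_j's. Collect the n equations into a matrix system V a = ℓ, where row i of V is v_i (expressed in the standard basis). Since V is invertible (lower-triangular with 1s on the diagonal, up to permutation), solve by back-substitution:
  V =
[[0, -1, 1, 1],
 [1, 0, 0, 0],
 [1, 1, 0, 0],
 [-1, 1, 1, 0]]
  V a = (-2, 1, -1, -7)
Solving gives a = (1, -2, -4, 0).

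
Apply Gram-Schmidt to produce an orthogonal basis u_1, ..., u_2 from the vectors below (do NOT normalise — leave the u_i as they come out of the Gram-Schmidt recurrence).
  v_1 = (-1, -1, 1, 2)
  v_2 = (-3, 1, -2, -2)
Orthogonal basis:
  u_1 = (-1, -1, 1, 2)
  u_2 = (-25/7, 3/7, -10/7, -6/7)

Apply the Gram-Schmidt recurrence
  u_1 = v_1
  u_i = v_i − Σ_{j<i} ((v_i · u_j) / (u_j · u_j)) · u_j.

Step by step this gives:
  u_1 = (-1, -1, 1, 2)
  u_2 = (-25/7, 3/7, -10/7, -6/7)

Orthogonality check:
  u_2 · u_1 = 0 (should be 0)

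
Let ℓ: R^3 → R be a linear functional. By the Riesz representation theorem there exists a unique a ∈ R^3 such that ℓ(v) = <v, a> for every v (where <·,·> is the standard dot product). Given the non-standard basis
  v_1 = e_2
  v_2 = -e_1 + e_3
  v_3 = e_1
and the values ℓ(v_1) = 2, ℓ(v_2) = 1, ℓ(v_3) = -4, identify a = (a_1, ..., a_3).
a = (-4, 2, -3)

Write a = (a_1, ..., a_3) in the standard basis. For each basis vector v_i, ℓ(v_i) = <v_i, a> is a linear equation in the a_j's. Collect the n equations into a matrix system V a = ℓ, where row i of V is v_i (expressed in the standard basis). Since V is invertible (lower-triangular with 1s on the diagonal, up to permutation), solve by back-substitution:
  V =
[[0, 1, 0],
 [-1, 0, 1],
 [1, 0, 0]]
  V a = (2, 1, -4)
Solving gives a = (-4, 2, -3).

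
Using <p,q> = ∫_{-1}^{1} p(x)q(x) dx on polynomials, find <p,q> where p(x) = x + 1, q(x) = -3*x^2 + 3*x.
<p,q> = 0

Expand the product: p(x)·q(x) = -3*x^3 + 3*x.
∫_{-1}^{1} of each monomial x^k gives [2/(k+1) if k even, 0 if k odd]. Integrating term-by-term (or equivalently evaluating the antiderivative F(x) = -3*x^4/4 + 3*x^2/2 at the endpoints):
  F(1) − F(−1) = 3/4 − (3/4) = 0.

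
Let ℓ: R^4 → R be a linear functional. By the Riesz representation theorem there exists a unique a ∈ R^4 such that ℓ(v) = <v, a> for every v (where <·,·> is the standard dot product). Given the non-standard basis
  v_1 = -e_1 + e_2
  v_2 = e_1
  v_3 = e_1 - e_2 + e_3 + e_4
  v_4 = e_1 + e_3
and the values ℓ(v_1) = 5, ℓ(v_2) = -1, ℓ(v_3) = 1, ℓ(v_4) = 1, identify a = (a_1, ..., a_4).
a = (-1, 4, 2, 4)

Write a = (a_1, ..., a_4) in the standard basis. For each basis vector v_i, ℓ(v_i) = <v_i, a> is a linear equation in the a_j's. Collect the n equations into a matrix system V a = ℓ, where row i of V is v_i (expressed in the standard basis). Since V is invertible (lower-triangular with 1s on the diagonal, up to permutation), solve by back-substitution:
  V =
[[-1, 1, 0, 0],
 [1, 0, 0, 0],
 [1, -1, 1, 1],
 [1, 0, 1, 0]]
  V a = (5, -1, 1, 1)
Solving gives a = (-1, 4, 2, 4).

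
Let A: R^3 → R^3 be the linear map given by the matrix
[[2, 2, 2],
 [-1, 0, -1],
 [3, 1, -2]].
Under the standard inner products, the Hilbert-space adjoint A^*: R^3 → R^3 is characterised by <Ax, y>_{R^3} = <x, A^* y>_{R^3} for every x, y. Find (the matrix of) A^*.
A^* = A^T =
[[2, -1, 3],
 [2, 0, 1],
 [2, -1, -2]]

For real matrices with standard dot products, the defining identity <Ax, y> = <x, A^* y> gives (Ax)^T y = x^T (A^*) y, i.e. x^T A^T y = x^T (A^*) y. Since this holds for all x, y, we must have A^* = A^T. Therefore
A^* =
[[2, -1, 3],
 [2, 0, 1],
 [2, -1, -2]].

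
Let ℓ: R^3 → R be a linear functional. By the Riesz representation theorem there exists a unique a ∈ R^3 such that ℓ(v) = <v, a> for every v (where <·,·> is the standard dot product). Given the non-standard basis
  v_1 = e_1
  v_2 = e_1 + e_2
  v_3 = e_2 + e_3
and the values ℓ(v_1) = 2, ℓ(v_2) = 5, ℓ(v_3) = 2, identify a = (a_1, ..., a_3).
a = (2, 3, -1)

Write a = (a_1, ..., a_3) in the standard basis. For each basis vector v_i, ℓ(v_i) = <v_i, a> is a linear equation in the a_j's. Collect the n equations into a matrix system V a = ℓ, where row i of V is v_i (expressed in the standard basis). Since V is invertible (lower-triangular with 1s on the diagonal, up to permutation), solve by back-substitution:
  V =
[[1, 0, 0],
 [1, 1, 0],
 [0, 1, 1]]
  V a = (2, 5, 2)
Solving gives a = (2, 3, -1).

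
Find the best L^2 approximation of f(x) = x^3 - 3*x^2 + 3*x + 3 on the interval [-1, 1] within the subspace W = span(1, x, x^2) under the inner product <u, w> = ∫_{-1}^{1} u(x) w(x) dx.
g(x) = -3*x^2 + 18*x/5 + 3

The best approximation g ∈ W is the orthogonal projection of f onto W. Writing g = a_0 + a_1 x + a_2 x^2, the coefficients solve the normal equations G · a = b where
  G_{ij} = <φ_i, φ_j> and b_i = <f, φ_i>, with φ_0 = 1, φ_1 = x, φ_2 = x^2.
G =
  [2, 0, 2/3]
  [0, 2/3, 0]
  [2/3, 0, 2/5],
b = (4, 12/5, 4/5).
Solving gives a_0 = 3, a_1 = 18/5, a_2 = -3, so
  g(x) = -3*x^2 + 18*x/5 + 3.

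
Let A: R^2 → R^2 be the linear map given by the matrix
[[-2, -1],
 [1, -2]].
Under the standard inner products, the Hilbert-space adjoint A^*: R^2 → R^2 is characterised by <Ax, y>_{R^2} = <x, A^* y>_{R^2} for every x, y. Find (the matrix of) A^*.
A^* = A^T =
[[-2, 1],
 [-1, -2]]

For real matrices with standard dot products, the defining identity <Ax, y> = <x, A^* y> gives (Ax)^T y = x^T (A^*) y, i.e. x^T A^T y = x^T (A^*) y. Since this holds for all x, y, we must have A^* = A^T. Therefore
A^* =
[[-2, 1],
 [-1, -2]].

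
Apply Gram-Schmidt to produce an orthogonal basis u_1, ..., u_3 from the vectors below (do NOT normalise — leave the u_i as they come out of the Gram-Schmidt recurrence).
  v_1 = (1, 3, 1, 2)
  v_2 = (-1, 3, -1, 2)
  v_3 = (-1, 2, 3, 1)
Orthogonal basis:
  u_1 = (1, 3, 1, 2)
  u_2 = (-26/15, 4/5, -26/15, 8/15)
  u_3 = (-2, 2/13, 2, -3/13)

Apply the Gram-Schmidt recurrence
  u_1 = v_1
  u_i = v_i − Σ_{j<i} ((v_i · u_j) / (u_j · u_j)) · u_j.

Step by step this gives:
  u_1 = (1, 3, 1, 2)
  u_2 = (-26/15, 4/5, -26/15, 8/15)
  u_3 = (-2, 2/13, 2, -3/13)

Orthogonality check:
  u_2 · u_1 = 0 (should be 0)
  u_3 · u_1 = 0 (should be 0)
  u_3 · u_2 = 0 (should be 0)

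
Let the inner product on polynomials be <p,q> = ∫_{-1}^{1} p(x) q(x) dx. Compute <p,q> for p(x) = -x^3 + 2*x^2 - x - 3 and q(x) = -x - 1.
<p,q> = 86/15

Expand the product: p(x)·q(x) = x^4 - x^3 - x^2 + 4*x + 3.
∫_{-1}^{1} of each monomial x^k gives [2/(k+1) if k even, 0 if k odd]. Integrating term-by-term (or equivalently evaluating the antiderivative F(x) = x^5/5 - x^4/4 - x^3/3 + 2*x^2 + 3*x at the endpoints):
  F(1) − F(−1) = 277/60 − (-67/60) = 86/15.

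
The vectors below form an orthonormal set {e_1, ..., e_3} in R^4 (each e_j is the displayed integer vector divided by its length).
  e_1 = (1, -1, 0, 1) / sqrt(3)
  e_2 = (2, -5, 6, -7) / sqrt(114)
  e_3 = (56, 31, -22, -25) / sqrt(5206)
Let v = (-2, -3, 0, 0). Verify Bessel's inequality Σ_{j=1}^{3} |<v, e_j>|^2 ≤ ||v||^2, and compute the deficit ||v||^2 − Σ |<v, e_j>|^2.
Σ |<v, e_j>|^2 = 1297/137; ||v||^2 = 13; deficit = 484/137

Write each e_j = u_j / sqrt(<u_j, u_j>) where u_j is the displayed integer vector. Then <v, e_j> = <v, u_j> / sqrt(<u_j, u_j>), so |<v, e_j>|^2 = <v, u_j>^2 / <u_j, u_j>.
Coefficients: <v, e_1> = 1/sqrt(3), <v, e_2> = 11/sqrt(114), <v, e_3> = -205/sqrt(5206).
Square and sum: Σ |<v, e_j>|^2 = 1297/137.
Compute ||v||^2 = v·v = 13.
Deficit = 13 − 1297/137 = 484/137 ≥ 0, confirming Bessel's inequality. (The deficit equals ||v − Σ <v,e_j> e_j||^2, the squared distance from v to span{e_j}.)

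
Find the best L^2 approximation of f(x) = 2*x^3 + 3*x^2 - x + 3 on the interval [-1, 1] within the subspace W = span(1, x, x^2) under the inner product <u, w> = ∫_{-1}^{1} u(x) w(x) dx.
g(x) = 3*x^2 + x/5 + 3

The best approximation g ∈ W is the orthogonal projection of f onto W. Writing g = a_0 + a_1 x + a_2 x^2, the coefficients solve the normal equations G · a = b where
  G_{ij} = <φ_i, φ_j> and b_i = <f, φ_i>, with φ_0 = 1, φ_1 = x, φ_2 = x^2.
G =
  [2, 0, 2/3]
  [0, 2/3, 0]
  [2/3, 0, 2/5],
b = (8, 2/15, 16/5).
Solving gives a_0 = 3, a_1 = 1/5, a_2 = 3, so
  g(x) = 3*x^2 + x/5 + 3.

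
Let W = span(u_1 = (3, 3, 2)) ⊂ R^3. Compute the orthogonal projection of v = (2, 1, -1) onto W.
proj_W(v) = (21/22, 21/22, 7/11)

Set up U = [u_1 | ... | u_1] ∈ R^(3×1). The projector onto W = col(U) is P = U (U^T U)^(-1) U^T.
Compute U^T U =
  [22],
and U^T v = (7).
Solve U^T U · c = U^T v for the coefficients: c = (7/22). The projection is proj_W(v) = U c.
Check: (v - proj_W(v)) · u_1 = 0  (should be 0).
Result: proj_W(v) = (21/22, 21/22, 7/11).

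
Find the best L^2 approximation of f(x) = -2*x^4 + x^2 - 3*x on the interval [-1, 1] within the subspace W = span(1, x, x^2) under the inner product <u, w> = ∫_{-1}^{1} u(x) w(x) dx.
g(x) = -5*x^2/7 - 3*x + 6/35

The best approximation g ∈ W is the orthogonal projection of f onto W. Writing g = a_0 + a_1 x + a_2 x^2, the coefficients solve the normal equations G · a = b where
  G_{ij} = <φ_i, φ_j> and b_i = <f, φ_i>, with φ_0 = 1, φ_1 = x, φ_2 = x^2.
G =
  [2, 0, 2/3]
  [0, 2/3, 0]
  [2/3, 0, 2/5],
b = (-2/15, -2, -6/35).
Solving gives a_0 = 6/35, a_1 = -3, a_2 = -5/7, so
  g(x) = -5*x^2/7 - 3*x + 6/35.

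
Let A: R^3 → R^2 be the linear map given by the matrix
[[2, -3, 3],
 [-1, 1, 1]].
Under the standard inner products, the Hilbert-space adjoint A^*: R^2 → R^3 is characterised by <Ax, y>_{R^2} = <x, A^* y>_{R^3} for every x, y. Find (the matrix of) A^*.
A^* = A^T =
[[2, -1],
 [-3, 1],
 [3, 1]]

For real matrices with standard dot products, the defining identity <Ax, y> = <x, A^* y> gives (Ax)^T y = x^T (A^*) y, i.e. x^T A^T y = x^T (A^*) y. Since this holds for all x, y, we must have A^* = A^T. Therefore
A^* =
[[2, -1],
 [-3, 1],
 [3, 1]].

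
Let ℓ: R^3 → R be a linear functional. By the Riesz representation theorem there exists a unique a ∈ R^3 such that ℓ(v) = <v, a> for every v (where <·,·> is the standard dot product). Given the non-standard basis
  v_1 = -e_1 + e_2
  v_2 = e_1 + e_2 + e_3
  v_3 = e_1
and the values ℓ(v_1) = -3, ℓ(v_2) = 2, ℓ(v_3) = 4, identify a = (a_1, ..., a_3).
a = (4, 1, -3)

Write a = (a_1, ..., a_3) in the standard basis. For each basis vector v_i, ℓ(v_i) = <v_i, a> is a linear equation in the a_j's. Collect the n equations into a matrix system V a = ℓ, where row i of V is v_i (expressed in the standard basis). Since V is invertible (lower-triangular with 1s on the diagonal, up to permutation), solve by back-substitution:
  V =
[[-1, 1, 0],
 [1, 1, 1],
 [1, 0, 0]]
  V a = (-3, 2, 4)
Solving gives a = (4, 1, -3).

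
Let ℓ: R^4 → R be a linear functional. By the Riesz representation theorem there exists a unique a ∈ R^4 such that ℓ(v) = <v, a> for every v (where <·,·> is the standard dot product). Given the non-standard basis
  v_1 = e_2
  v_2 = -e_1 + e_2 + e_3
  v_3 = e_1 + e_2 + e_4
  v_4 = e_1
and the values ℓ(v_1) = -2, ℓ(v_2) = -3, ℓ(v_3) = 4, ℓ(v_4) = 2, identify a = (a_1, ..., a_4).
a = (2, -2, 1, 4)

Write a = (a_1, ..., a_4) in the standard basis. For each basis vector v_i, ℓ(v_i) = <v_i, a> is a linear equation in the a_j's. Collect the n equations into a matrix system V a = ℓ, where row i of V is v_i (expressed in the standard basis). Since V is invertible (lower-triangular with 1s on the diagonal, up to permutation), solve by back-substitution:
  V =
[[0, 1, 0, 0],
 [-1, 1, 1, 0],
 [1, 1, 0, 1],
 [1, 0, 0, 0]]
  V a = (-2, -3, 4, 2)
Solving gives a = (2, -2, 1, 4).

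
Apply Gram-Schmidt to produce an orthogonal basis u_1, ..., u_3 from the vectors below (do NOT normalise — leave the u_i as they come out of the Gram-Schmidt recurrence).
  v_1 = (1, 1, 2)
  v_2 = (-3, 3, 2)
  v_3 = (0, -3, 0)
Orthogonal basis:
  u_1 = (1, 1, 2)
  u_2 = (-11/3, 7/3, 2/3)
  u_3 = (-24/29, -48/29, 36/29)

Apply the Gram-Schmidt recurrence
  u_1 = v_1
  u_i = v_i − Σ_{j<i} ((v_i · u_j) / (u_j · u_j)) · u_j.

Step by step this gives:
  u_1 = (1, 1, 2)
  u_2 = (-11/3, 7/3, 2/3)
  u_3 = (-24/29, -48/29, 36/29)

Orthogonality check:
  u_2 · u_1 = 0 (should be 0)
  u_3 · u_1 = 0 (should be 0)
  u_3 · u_2 = 0 (should be 0)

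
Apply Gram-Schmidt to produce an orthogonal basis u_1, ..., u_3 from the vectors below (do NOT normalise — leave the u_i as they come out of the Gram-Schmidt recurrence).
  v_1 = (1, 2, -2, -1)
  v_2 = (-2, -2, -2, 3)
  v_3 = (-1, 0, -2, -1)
Orthogonal basis:
  u_1 = (1, 2, -2, -1)
  u_2 = (-3/2, -1, -3, 5/2)
  u_3 = (-184/185, -98/185, -72/185, -236/185)

Apply the Gram-Schmidt recurrence
  u_1 = v_1
  u_i = v_i − Σ_{j<i} ((v_i · u_j) / (u_j · u_j)) · u_j.

Step by step this gives:
  u_1 = (1, 2, -2, -1)
  u_2 = (-3/2, -1, -3, 5/2)
  u_3 = (-184/185, -98/185, -72/185, -236/185)

Orthogonality check:
  u_2 · u_1 = 0 (should be 0)
  u_3 · u_1 = 0 (should be 0)
  u_3 · u_2 = 0 (should be 0)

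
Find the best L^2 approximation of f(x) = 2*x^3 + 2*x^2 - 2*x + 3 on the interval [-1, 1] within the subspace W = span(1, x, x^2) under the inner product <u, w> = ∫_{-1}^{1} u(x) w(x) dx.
g(x) = 2*x^2 - 4*x/5 + 3

The best approximation g ∈ W is the orthogonal projection of f onto W. Writing g = a_0 + a_1 x + a_2 x^2, the coefficients solve the normal equations G · a = b where
  G_{ij} = <φ_i, φ_j> and b_i = <f, φ_i>, with φ_0 = 1, φ_1 = x, φ_2 = x^2.
G =
  [2, 0, 2/3]
  [0, 2/3, 0]
  [2/3, 0, 2/5],
b = (22/3, -8/15, 14/5).
Solving gives a_0 = 3, a_1 = -4/5, a_2 = 2, so
  g(x) = 2*x^2 - 4*x/5 + 3.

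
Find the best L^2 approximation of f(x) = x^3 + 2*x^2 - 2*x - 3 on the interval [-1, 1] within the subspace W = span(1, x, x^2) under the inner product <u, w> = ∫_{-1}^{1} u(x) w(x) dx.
g(x) = 2*x^2 - 7*x/5 - 3

The best approximation g ∈ W is the orthogonal projection of f onto W. Writing g = a_0 + a_1 x + a_2 x^2, the coefficients solve the normal equations G · a = b where
  G_{ij} = <φ_i, φ_j> and b_i = <f, φ_i>, with φ_0 = 1, φ_1 = x, φ_2 = x^2.
G =
  [2, 0, 2/3]
  [0, 2/3, 0]
  [2/3, 0, 2/5],
b = (-14/3, -14/15, -6/5).
Solving gives a_0 = -3, a_1 = -7/5, a_2 = 2, so
  g(x) = 2*x^2 - 7*x/5 - 3.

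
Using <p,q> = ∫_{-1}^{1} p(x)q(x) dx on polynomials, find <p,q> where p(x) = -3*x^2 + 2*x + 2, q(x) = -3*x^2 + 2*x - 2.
<p,q> = -26/15

Expand the product: p(x)·q(x) = 9*x^4 - 12*x^3 + 4*x^2 - 4.
∫_{-1}^{1} of each monomial x^k gives [2/(k+1) if k even, 0 if k odd]. Integrating term-by-term (or equivalently evaluating the antiderivative F(x) = 9*x^5/5 - 3*x^4 + 4*x^3/3 - 4*x at the endpoints):
  F(1) − F(−1) = -58/15 − (-32/15) = -26/15.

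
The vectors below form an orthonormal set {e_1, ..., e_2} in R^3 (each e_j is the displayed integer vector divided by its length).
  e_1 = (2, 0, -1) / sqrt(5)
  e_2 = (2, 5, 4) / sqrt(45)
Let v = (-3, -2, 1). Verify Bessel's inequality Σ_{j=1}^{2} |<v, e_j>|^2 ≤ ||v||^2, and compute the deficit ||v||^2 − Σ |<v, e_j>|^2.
Σ |<v, e_j>|^2 = 13; ||v||^2 = 14; deficit = 1

Write each e_j = u_j / sqrt(<u_j, u_j>) where u_j is the displayed integer vector. Then <v, e_j> = <v, u_j> / sqrt(<u_j, u_j>), so |<v, e_j>|^2 = <v, u_j>^2 / <u_j, u_j>.
Coefficients: <v, e_1> = -7/sqrt(5), <v, e_2> = -12/sqrt(45).
Square and sum: Σ |<v, e_j>|^2 = 13.
Compute ||v||^2 = v·v = 14.
Deficit = 14 − 13 = 1 ≥ 0, confirming Bessel's inequality. (The deficit equals ||v − Σ <v,e_j> e_j||^2, the squared distance from v to span{e_j}.)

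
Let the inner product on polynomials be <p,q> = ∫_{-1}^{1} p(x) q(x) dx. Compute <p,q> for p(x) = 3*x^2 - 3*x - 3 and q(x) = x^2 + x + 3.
<p,q> = -74/5

Expand the product: p(x)·q(x) = 3*x^4 + 3*x^2 - 12*x - 9.
∫_{-1}^{1} of each monomial x^k gives [2/(k+1) if k even, 0 if k odd]. Integrating term-by-term (or equivalently evaluating the antiderivative F(x) = 3*x^5/5 + x^3 - 6*x^2 - 9*x at the endpoints):
  F(1) − F(−1) = -67/5 − (7/5) = -74/5.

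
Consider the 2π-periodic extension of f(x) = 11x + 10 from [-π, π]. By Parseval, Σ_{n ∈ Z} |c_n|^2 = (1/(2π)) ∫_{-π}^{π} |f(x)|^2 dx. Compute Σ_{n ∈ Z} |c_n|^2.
Σ |c_n|^2 = 121π^2/3 + 100

Expand and integrate term by term over [-π, π]:
  ∫ (11x)^2 dx = 121·(2π^3/3); ∫ 2·11·(10)·x dx = 0 (odd integrand); ∫ 10^2 dx = 100·2π.
So (1/(2π)) ∫_{-π}^{π} (11x + 10)^2 dx = 121π^2/3 + 100 = 121π^2/3 + 100.
Parseval ⇒ Σ |c_n|^2 = 121π^2/3 + 100.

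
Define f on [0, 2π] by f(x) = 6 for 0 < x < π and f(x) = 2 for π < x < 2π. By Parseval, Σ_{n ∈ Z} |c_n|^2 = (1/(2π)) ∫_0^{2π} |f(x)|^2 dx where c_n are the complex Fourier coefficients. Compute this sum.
Σ |c_n|^2 = 20

Parseval equates the L^2 energy of f (normalised by 1/(2π)) with the ℓ^2 sum of its Fourier coefficients: (1/(2π)) ∫_0^{2π} |f|^2 = Σ |c_n|^2.
Compute the left side: (1/(2π)) [∫_0^π 6^2 dx + ∫_π^{2π} 2^2 dx] = (1/(2π)) · (36π + 4π) = (36 + 4)/2 = 20.
So Σ_{n ∈ Z} |c_n|^2 = 20.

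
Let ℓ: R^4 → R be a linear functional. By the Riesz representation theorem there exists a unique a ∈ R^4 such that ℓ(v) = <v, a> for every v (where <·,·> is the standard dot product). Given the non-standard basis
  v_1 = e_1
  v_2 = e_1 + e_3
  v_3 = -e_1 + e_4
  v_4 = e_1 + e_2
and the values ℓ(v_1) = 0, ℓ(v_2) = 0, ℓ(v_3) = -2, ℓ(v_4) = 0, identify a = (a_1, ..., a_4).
a = (0, 0, 0, -2)

Write a = (a_1, ..., a_4) in the standard basis. For each basis vector v_i, ℓ(v_i) = <v_i, a> is a linear equation in the a_j's. Collect the n equations into a matrix system V a = ℓ, where row i of V is v_i (expressed in the standard basis). Since V is invertible (lower-triangular with 1s on the diagonal, up to permutation), solve by back-substitution:
  V =
[[1, 0, 0, 0],
 [1, 0, 1, 0],
 [-1, 0, 0, 1],
 [1, 1, 0, 0]]
  V a = (0, 0, -2, 0)
Solving gives a = (0, 0, 0, -2).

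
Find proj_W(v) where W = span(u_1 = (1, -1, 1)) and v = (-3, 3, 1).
proj_W(v) = (-5/3, 5/3, -5/3)

Set up U = [u_1 | ... | u_1] ∈ R^(3×1). The projector onto W = col(U) is P = U (U^T U)^(-1) U^T.
Compute U^T U =
  [3],
and U^T v = (-5).
Solve U^T U · c = U^T v for the coefficients: c = (-5/3). The projection is proj_W(v) = U c.
Check: (v - proj_W(v)) · u_1 = 0  (should be 0).
Result: proj_W(v) = (-5/3, 5/3, -5/3).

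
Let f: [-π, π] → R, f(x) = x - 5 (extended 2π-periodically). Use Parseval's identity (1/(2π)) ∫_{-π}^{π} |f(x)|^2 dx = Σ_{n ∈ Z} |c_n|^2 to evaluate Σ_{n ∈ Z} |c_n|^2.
Σ |c_n|^2 = π^2/3 + 25

Expand and integrate term by term over [-π, π]:
  ∫ (x)^2 dx = 1·(2π^3/3); ∫ 2·1·(-5)·x dx = 0 (odd integrand); ∫ (-5)^2 dx = 25·2π.
So (1/(2π)) ∫_{-π}^{π} (x - 5)^2 dx = 1π^2/3 + 25 = π^2/3 + 25.
Parseval ⇒ Σ |c_n|^2 = π^2/3 + 25.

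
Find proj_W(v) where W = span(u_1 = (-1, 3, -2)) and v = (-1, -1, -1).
proj_W(v) = (0, 0, 0)

Set up U = [u_1 | ... | u_1] ∈ R^(3×1). The projector onto W = col(U) is P = U (U^T U)^(-1) U^T.
Compute U^T U =
  [14],
and U^T v = (0).
Solve U^T U · c = U^T v for the coefficients: c = (0). The projection is proj_W(v) = U c.
Check: (v - proj_W(v)) · u_1 = 0  (should be 0).
Result: proj_W(v) = (0, 0, 0).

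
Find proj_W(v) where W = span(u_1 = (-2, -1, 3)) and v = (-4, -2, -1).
proj_W(v) = (-1, -1/2, 3/2)

Set up U = [u_1 | ... | u_1] ∈ R^(3×1). The projector onto W = col(U) is P = U (U^T U)^(-1) U^T.
Compute U^T U =
  [14],
and U^T v = (7).
Solve U^T U · c = U^T v for the coefficients: c = (1/2). The projection is proj_W(v) = U c.
Check: (v - proj_W(v)) · u_1 = 0  (should be 0).
Result: proj_W(v) = (-1, -1/2, 3/2).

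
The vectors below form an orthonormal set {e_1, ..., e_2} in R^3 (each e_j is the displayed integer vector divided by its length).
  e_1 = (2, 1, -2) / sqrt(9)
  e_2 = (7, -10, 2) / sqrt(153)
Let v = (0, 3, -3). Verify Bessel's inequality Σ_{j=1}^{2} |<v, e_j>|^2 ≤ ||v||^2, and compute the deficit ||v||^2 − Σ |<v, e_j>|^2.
Σ |<v, e_j>|^2 = 297/17; ||v||^2 = 18; deficit = 9/17

Write each e_j = u_j / sqrt(<u_j, u_j>) where u_j is the displayed integer vector. Then <v, e_j> = <v, u_j> / sqrt(<u_j, u_j>), so |<v, e_j>|^2 = <v, u_j>^2 / <u_j, u_j>.
Coefficients: <v, e_1> = 9/sqrt(9), <v, e_2> = -36/sqrt(153).
Square and sum: Σ |<v, e_j>|^2 = 297/17.
Compute ||v||^2 = v·v = 18.
Deficit = 18 − 297/17 = 9/17 ≥ 0, confirming Bessel's inequality. (The deficit equals ||v − Σ <v,e_j> e_j||^2, the squared distance from v to span{e_j}.)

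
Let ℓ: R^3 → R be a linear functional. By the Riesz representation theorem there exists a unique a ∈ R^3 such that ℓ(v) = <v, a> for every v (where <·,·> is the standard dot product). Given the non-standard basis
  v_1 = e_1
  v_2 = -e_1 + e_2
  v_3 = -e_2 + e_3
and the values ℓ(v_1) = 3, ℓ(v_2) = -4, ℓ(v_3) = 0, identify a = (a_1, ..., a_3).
a = (3, -1, -1)

Write a = (a_1, ..., a_3) in the standard basis. For each basis vector v_i, ℓ(v_i) = <v_i, a> is a linear equation in the a_j's. Collect the n equations into a matrix system V a = ℓ, where row i of V is v_i (expressed in the standard basis). Since V is invertible (lower-triangular with 1s on the diagonal, up to permutation), solve by back-substitution:
  V =
[[1, 0, 0],
 [-1, 1, 0],
 [0, -1, 1]]
  V a = (3, -4, 0)
Solving gives a = (3, -1, -1).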